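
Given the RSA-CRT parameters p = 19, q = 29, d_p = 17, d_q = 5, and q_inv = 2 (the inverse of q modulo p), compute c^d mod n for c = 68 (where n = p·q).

m₁ = c^(d_p) mod p: c ≡ 11 (mod 19), and 11^17 mod 19 = 7.
m₂ = c^(d_q) mod q: c ≡ 10 (mod 29), and 10^5 mod 29 = 8.
h = q_inv·(m₁ − m₂) mod p = 2·(7 − 8) mod 19 = 17.
m = m₂ + h·q = 8 + 17·29 = 501.

501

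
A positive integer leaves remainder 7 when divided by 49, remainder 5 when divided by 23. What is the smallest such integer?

Combine the congruences pairwise.
From N ≡ 7 (mod 49) write N = 7 + 49t. Substituting into N ≡ 5 (mod 23) gives 49t ≡ 21 (mod 23), and since 3⁻¹ ≡ 8 (mod 23), t ≡ 7. Hence N ≡ 7 + 49·7 = 350 (mod 1127).

350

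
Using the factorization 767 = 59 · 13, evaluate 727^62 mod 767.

521

Mod 59: 727 ≡ 19; by Fermat, exponent reduces to 62 mod 58 = 4; 19^4 ≡ 49 (mod 59).
Mod 13: 727 ≡ 12; by Fermat, exponent reduces to 62 mod 12 = 2; 12^2 ≡ 1 (mod 13).
Combine by CRT: x ≡ 49 (mod 59), x ≡ 1 (mod 13) ⇒ x ≡ 521 (mod 767).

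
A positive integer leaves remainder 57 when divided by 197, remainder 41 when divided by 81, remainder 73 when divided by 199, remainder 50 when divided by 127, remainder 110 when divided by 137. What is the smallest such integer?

The moduli are pairwise coprime; M = 197·81·199·127·137 = 55249532757.
M/197 = 280454481; 280454481 ≡ 159 (mod 197); 159·57 ≡ 1, so inverse 57.
M/81 = 682092997; 682092997 ≡ 16 (mod 81); 16·76 ≡ 1, so inverse 76.
M/199 = 277635843; 277635843 ≡ 197 (mod 199); 197·99 ≡ 1, so inverse 99.
M/127 = 435035691; 435035691 ≡ 112 (mod 127); 112·110 ≡ 1, so inverse 110.
M/137 = 403281261; 403281261 ≡ 115 (mod 137); 115·56 ≡ 1, so inverse 56.
n ≡ 57·280454481·57 + 41·682092997·76 + 73·277635843·99 + 50·435035691·110 + 110·403281261·56 = 9919981493042.
9919981493042 mod 55249532757 = 30315129539.

30315129539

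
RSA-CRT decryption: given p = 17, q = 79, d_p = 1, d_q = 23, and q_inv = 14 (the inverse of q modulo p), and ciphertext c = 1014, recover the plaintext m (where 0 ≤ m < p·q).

623

m₁ = c^(d_p) mod p: c ≡ 11 (mod 17), and 11^1 mod 17 = 11.
m₂ = c^(d_q) mod q: c ≡ 66 (mod 79), and 66^23 mod 79 = 70.
h = q_inv·(m₁ − m₂) mod p = 14·(11 − 70) mod 17 = 7.
m = m₂ + h·q = 70 + 7·79 = 623.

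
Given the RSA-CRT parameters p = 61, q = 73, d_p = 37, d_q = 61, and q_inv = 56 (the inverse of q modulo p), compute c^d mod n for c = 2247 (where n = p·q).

3137

m₁ = c^(d_p) mod p: c ≡ 51 (mod 61), and 51^37 mod 61 = 26.
m₂ = c^(d_q) mod q: c ≡ 57 (mod 73), and 57^61 mod 73 = 71.
h = q_inv·(m₁ − m₂) mod p = 56·(26 − 71) mod 61 = 42.
m = m₂ + h·q = 71 + 42·73 = 3137.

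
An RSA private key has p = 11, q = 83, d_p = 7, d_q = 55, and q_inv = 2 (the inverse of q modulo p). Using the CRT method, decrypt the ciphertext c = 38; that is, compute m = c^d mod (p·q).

m₁ = c^(d_p) mod p: c ≡ 5 (mod 11), and 5^7 mod 11 = 3.
m₂ = c^(d_q) mod q: c ≡ 38 (mod 83), and 38^55 mod 83 = 49.
h = q_inv·(m₁ − m₂) mod p = 2·(3 − 49) mod 11 = 7.
m = m₂ + h·q = 49 + 7·83 = 630.

630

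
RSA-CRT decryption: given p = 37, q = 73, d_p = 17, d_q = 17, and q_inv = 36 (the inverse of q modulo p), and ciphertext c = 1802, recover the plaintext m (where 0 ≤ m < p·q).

565

m₁ = c^(d_p) mod p: c ≡ 26 (mod 37), and 26^17 mod 37 = 10.
m₂ = c^(d_q) mod q: c ≡ 50 (mod 73), and 50^17 mod 73 = 54.
h = q_inv·(m₁ − m₂) mod p = 36·(10 − 54) mod 37 = 7.
m = m₂ + h·q = 54 + 7·73 = 565.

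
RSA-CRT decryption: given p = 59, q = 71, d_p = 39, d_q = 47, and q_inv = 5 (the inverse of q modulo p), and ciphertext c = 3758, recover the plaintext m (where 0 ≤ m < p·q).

m₁ = c^(d_p) mod p: c ≡ 41 (mod 59), and 41^39 mod 59 = 35.
m₂ = c^(d_q) mod q: c ≡ 66 (mod 71), and 66^47 mod 71 = 46.
h = q_inv·(m₁ − m₂) mod p = 5·(35 − 46) mod 59 = 4.
m = m₂ + h·q = 46 + 4·71 = 330.

330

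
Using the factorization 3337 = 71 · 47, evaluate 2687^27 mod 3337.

148

Mod 71: 2687 ≡ 60; 60^27 ≡ 6 (mod 71).
Mod 47: 2687 ≡ 8; 8^27 ≡ 7 (mod 47).
Combine by CRT: x ≡ 6 (mod 71), x ≡ 7 (mod 47) ⇒ x ≡ 148 (mod 3337).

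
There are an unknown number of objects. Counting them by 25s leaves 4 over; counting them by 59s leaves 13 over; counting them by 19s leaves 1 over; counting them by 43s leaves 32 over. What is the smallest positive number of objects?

1087029

The moduli are pairwise coprime; M = 25·59·19·43 = 1205075.
M/25 = 48203; 48203 ≡ 3 (mod 25); 3·17 ≡ 1, so inverse 17.
M/59 = 20425; 20425 ≡ 11 (mod 59); 11·43 ≡ 1, so inverse 43.
M/19 = 63425; 63425 ≡ 3 (mod 19); 3·13 ≡ 1, so inverse 13.
M/43 = 28025; 28025 ≡ 32 (mod 43); 32·39 ≡ 1, so inverse 39.
N ≡ 4·48203·17 + 13·20425·43 + 1·63425·13 + 32·28025·39 = 50495104.
50495104 mod 1205075 = 1087029.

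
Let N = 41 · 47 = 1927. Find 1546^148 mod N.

Mod 41: 1546 ≡ 29; by Fermat, exponent reduces to 148 mod 40 = 28; 29^28 ≡ 23 (mod 41).
Mod 47: 1546 ≡ 42; by Fermat, exponent reduces to 148 mod 46 = 10; 42^10 ≡ 12 (mod 47).
Combine by CRT: x ≡ 23 (mod 41), x ≡ 12 (mod 47) ⇒ x ≡ 1704 (mod 1927).

1704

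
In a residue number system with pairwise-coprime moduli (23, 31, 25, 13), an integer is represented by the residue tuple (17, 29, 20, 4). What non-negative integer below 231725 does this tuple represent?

133670

From x ≡ 17 (mod 23) write x = 17 + 23t. Substituting into x ≡ 29 (mod 31) gives 23t ≡ 12 (mod 31), and since 23⁻¹ ≡ 27 (mod 31), t ≡ 14. Hence x ≡ 17 + 23·14 = 339 (mod 713).
From x ≡ 339 (mod 713) write x = 339 + 713t. Substituting into x ≡ 20 (mod 25) gives 713t ≡ 6 (mod 25), and since 13⁻¹ ≡ 2 (mod 25), t ≡ 12. Hence x ≡ 339 + 713·12 = 8895 (mod 17825).
From x ≡ 8895 (mod 17825) write x = 8895 + 17825t. Substituting into x ≡ 4 (mod 13) gives 17825t ≡ 1 (mod 13), and since 2⁻¹ ≡ 7 (mod 13), t ≡ 7. Hence x ≡ 8895 + 17825·7 = 133670 (mod 231725).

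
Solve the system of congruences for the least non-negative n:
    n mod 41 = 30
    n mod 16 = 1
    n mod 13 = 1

Combine the congruences pairwise.
From n ≡ 30 (mod 41) write n = 30 + 41t. Substituting into n ≡ 1 (mod 16) gives 41t ≡ 3 (mod 16), and since 9⁻¹ ≡ 9 (mod 16), t ≡ 11. Hence n ≡ 30 + 41·11 = 481 (mod 656).
From n ≡ 481 (mod 656) write n = 481 + 656t. Substituting into n ≡ 1 (mod 13) gives 656t ≡ 1 (mod 13), and since 6⁻¹ ≡ 11 (mod 13), t ≡ 11. Hence n ≡ 481 + 656·11 = 7697 (mod 8528).

7697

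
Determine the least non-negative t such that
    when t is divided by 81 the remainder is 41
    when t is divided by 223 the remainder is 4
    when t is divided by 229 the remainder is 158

The moduli are pairwise coprime; N = 81·223·229 = 4136427.
N/81 = 51067; 51067 ≡ 37 (mod 81); 37·46 ≡ 1, so inverse 46.
N/223 = 18549; 18549 ≡ 40 (mod 223); 40·184 ≡ 1, so inverse 184.
N/229 = 18063; 18063 ≡ 201 (mod 229); 201·139 ≡ 1, so inverse 139.
t ≡ 41·51067·46 + 4·18549·184 + 158·18063·139 = 506664032.
506664032 mod 4136427 = 2019938.

2019938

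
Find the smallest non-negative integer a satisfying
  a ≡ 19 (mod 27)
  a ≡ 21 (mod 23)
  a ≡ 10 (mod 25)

1585

The moduli are pairwise coprime; N = 27·23·25 = 15525.
N/27 = 575; 575 ≡ 8 (mod 27); 8·17 ≡ 1, so inverse 17.
N/23 = 675; 675 ≡ 8 (mod 23); 8·3 ≡ 1, so inverse 3.
N/25 = 621; 621 ≡ 21 (mod 25); 21·6 ≡ 1, so inverse 6.
a ≡ 19·575·17 + 21·675·3 + 10·621·6 = 265510.
265510 mod 15525 = 1585.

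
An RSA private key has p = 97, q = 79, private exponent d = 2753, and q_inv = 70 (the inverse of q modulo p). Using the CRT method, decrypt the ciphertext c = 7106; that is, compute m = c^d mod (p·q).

d_p = d mod (p−1) = 2753 mod 96 = 65; d_q = d mod (q−1) = 23.
m₁ = c^(d_p) mod p: c ≡ 25 (mod 97), and 25^65 mod 97 = 2.
m₂ = c^(d_q) mod q: c ≡ 75 (mod 79), and 75^23 mod 79 = 30.
h = q_inv·(m₁ − m₂) mod p = 70·(2 − 30) mod 97 = 77.
m = m₂ + h·q = 30 + 77·79 = 6113.

6113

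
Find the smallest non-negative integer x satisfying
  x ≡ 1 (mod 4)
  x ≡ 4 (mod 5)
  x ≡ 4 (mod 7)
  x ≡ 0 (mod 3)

From x ≡ 1 (mod 4) write x = 1 + 4t. Substituting into x ≡ 4 (mod 5) gives 4t ≡ 3 (mod 5), and since 4⁻¹ ≡ 4 (mod 5), t ≡ 2. Hence x ≡ 1 + 4·2 = 9 (mod 20).
From x ≡ 9 (mod 20) write x = 9 + 20t. Substituting into x ≡ 4 (mod 7) gives 20t ≡ 2 (mod 7), and since 6⁻¹ ≡ 6 (mod 7), t ≡ 5. Hence x ≡ 9 + 20·5 = 109 (mod 140).
From x ≡ 109 (mod 140) write x = 109 + 140t. Substituting into x ≡ 0 (mod 3) gives 140t ≡ 2 (mod 3), and since 2⁻¹ ≡ 2 (mod 3), t ≡ 1. Hence x ≡ 109 + 140·1 = 249 (mod 420).

249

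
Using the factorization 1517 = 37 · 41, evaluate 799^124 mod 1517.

715

Mod 37: 799 ≡ 22; by Fermat, exponent reduces to 124 mod 36 = 16; 22^16 ≡ 12 (mod 37).
Mod 41: 799 ≡ 20; by Fermat, exponent reduces to 124 mod 40 = 4; 20^4 ≡ 18 (mod 41).
Combine by CRT: x ≡ 12 (mod 37), x ≡ 18 (mod 41) ⇒ x ≡ 715 (mod 1517).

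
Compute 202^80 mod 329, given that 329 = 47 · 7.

Mod 47: 202 ≡ 14; by Fermat, exponent reduces to 80 mod 46 = 34; 14^34 ≡ 32 (mod 47).
Mod 7: 202 ≡ 6; by Fermat, exponent reduces to 80 mod 6 = 2; 6^2 ≡ 1 (mod 7).
Combine by CRT: x ≡ 32 (mod 47), x ≡ 1 (mod 7) ⇒ x ≡ 267 (mod 329).

267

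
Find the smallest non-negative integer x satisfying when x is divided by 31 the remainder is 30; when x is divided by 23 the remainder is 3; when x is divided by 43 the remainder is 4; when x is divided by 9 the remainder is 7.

43864

The moduli are pairwise coprime; N = 31·23·43·9 = 275931.
N/31 = 8901; 8901 ≡ 4 (mod 31); 4·8 ≡ 1, so inverse 8.
N/23 = 11997; 11997 ≡ 14 (mod 23); 14·5 ≡ 1, so inverse 5.
N/43 = 6417; 6417 ≡ 10 (mod 43); 10·13 ≡ 1, so inverse 13.
N/9 = 30659; 30659 ≡ 5 (mod 9); 5·2 ≡ 1, so inverse 2.
x ≡ 30·8901·8 + 3·11997·5 + 4·6417·13 + 7·30659·2 = 3079105.
3079105 mod 275931 = 43864.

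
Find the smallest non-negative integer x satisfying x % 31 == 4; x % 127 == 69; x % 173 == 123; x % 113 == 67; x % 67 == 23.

The moduli are pairwise coprime; N = 31·127·173·113·67 = 5156615671.
N/31 = 166342441; 166342441 ≡ 6 (mod 31); 6·26 ≡ 1, so inverse 26.
N/127 = 40603273; 40603273 ≡ 103 (mod 127); 103·37 ≡ 1, so inverse 37.
N/173 = 29807027; 29807027 ≡ 165 (mod 173); 165·108 ≡ 1, so inverse 108.
N/113 = 45633767; 45633767 ≡ 73 (mod 113); 73·48 ≡ 1, so inverse 48.
N/67 = 76964413; 76964413 ≡ 39 (mod 67); 39·55 ≡ 1, so inverse 55.
x ≡ 4·166342441·26 + 69·40603273·37 + 123·29807027·108 + 67·45633767·48 + 23·76964413·55 = 761034493618.
761034493618 mod 5156615671 = 3011989981.

3011989981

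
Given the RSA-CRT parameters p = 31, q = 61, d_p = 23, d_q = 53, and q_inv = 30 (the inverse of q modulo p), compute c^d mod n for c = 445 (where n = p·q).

m₁ = c^(d_p) mod p: c ≡ 11 (mod 31), and 11^23 mod 31 = 12.
m₂ = c^(d_q) mod q: c ≡ 18 (mod 61), and 18^53 mod 61 = 30.
h = q_inv·(m₁ − m₂) mod p = 30·(12 − 30) mod 31 = 18.
m = m₂ + h·q = 30 + 18·61 = 1128.

1128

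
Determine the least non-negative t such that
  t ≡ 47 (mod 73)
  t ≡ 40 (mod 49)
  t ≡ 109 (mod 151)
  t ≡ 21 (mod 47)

The moduli are pairwise coprime; N = 73·49·151·47 = 25385969.
N/73 = 347753; 347753 ≡ 54 (mod 73); 54·23 ≡ 1, so inverse 23.
N/49 = 518081; 518081 ≡ 4 (mod 49); 4·37 ≡ 1, so inverse 37.
N/151 = 168119; 168119 ≡ 56 (mod 151); 56·89 ≡ 1, so inverse 89.
N/47 = 540127; 540127 ≡ 3 (mod 47); 3·16 ≡ 1, so inverse 16.
t ≡ 47·347753·23 + 40·518081·37 + 109·168119·89 + 21·540127·16 = 2955085964.
2955085964 mod 25385969 = 10313560.

10313560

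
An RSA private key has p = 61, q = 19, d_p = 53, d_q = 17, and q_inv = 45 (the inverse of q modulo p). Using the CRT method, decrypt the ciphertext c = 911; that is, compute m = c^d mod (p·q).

1120

m₁ = c^(d_p) mod p: c ≡ 57 (mod 61), and 57^53 mod 61 = 22.
m₂ = c^(d_q) mod q: c ≡ 18 (mod 19), and 18^17 mod 19 = 18.
h = q_inv·(m₁ − m₂) mod p = 45·(22 − 18) mod 61 = 58.
m = m₂ + h·q = 18 + 58·19 = 1120.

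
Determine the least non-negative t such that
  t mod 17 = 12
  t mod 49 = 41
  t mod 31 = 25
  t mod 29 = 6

671733

From t ≡ 12 (mod 17) write t = 12 + 17s. Substituting into t ≡ 41 (mod 49) gives 17s ≡ 29 (mod 49), and since 17⁻¹ ≡ 26 (mod 49), s ≡ 19. Hence t ≡ 12 + 17·19 = 335 (mod 833).
From t ≡ 335 (mod 833) write t = 335 + 833s. Substituting into t ≡ 25 (mod 31) gives 833s ≡ 0 (mod 31), and since 27⁻¹ ≡ 23 (mod 31), s ≡ 0. Hence t ≡ 335 + 833·0 = 335 (mod 25823).
From t ≡ 335 (mod 25823) write t = 335 + 25823s. Substituting into t ≡ 6 (mod 29) gives 25823s ≡ 19 (mod 29), and since 13⁻¹ ≡ 9 (mod 29), s ≡ 26. Hence t ≡ 335 + 25823·26 = 671733 (mod 748867).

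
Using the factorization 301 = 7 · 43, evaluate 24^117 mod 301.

Mod 7: 24 ≡ 3; by Fermat, exponent reduces to 117 mod 6 = 3; 3^3 ≡ 6 (mod 7).
Mod 43: 24 ≡ 24; by Fermat, exponent reduces to 117 mod 42 = 33; 24^33 ≡ 35 (mod 43).
Combine by CRT: x ≡ 6 (mod 7), x ≡ 35 (mod 43) ⇒ x ≡ 293 (mod 301).

293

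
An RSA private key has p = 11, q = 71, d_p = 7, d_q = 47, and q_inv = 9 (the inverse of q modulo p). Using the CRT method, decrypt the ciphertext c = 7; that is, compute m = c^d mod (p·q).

138

m₁ = c^(d_p) mod p: c ≡ 7 (mod 11), and 7^7 mod 11 = 6.
m₂ = c^(d_q) mod q: c ≡ 7 (mod 71), and 7^47 mod 71 = 67.
h = q_inv·(m₁ − m₂) mod p = 9·(6 − 67) mod 11 = 1.
m = m₂ + h·q = 67 + 1·71 = 138.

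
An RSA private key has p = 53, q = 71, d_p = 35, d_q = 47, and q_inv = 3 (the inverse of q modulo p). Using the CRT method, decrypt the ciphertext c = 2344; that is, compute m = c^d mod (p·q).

569

m₁ = c^(d_p) mod p: c ≡ 12 (mod 53), and 12^35 mod 53 = 39.
m₂ = c^(d_q) mod q: c ≡ 1 (mod 71), and 1^47 mod 71 = 1.
h = q_inv·(m₁ − m₂) mod p = 3·(39 − 1) mod 53 = 8.
m = m₂ + h·q = 1 + 8·71 = 569.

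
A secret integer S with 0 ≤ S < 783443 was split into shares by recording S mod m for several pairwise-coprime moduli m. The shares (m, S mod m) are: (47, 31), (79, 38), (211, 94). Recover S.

The moduli are pairwise coprime; N = 47·79·211 = 783443.
N/47 = 16669; 16669 ≡ 31 (mod 47); 31·44 ≡ 1, so inverse 44.
N/79 = 9917; 9917 ≡ 42 (mod 79); 42·32 ≡ 1, so inverse 32.
N/211 = 3713; 3713 ≡ 126 (mod 211); 126·139 ≡ 1, so inverse 139.
S ≡ 31·16669·44 + 38·9917·32 + 94·3713·139 = 83309646.
83309646 mod 783443 = 264688.

264688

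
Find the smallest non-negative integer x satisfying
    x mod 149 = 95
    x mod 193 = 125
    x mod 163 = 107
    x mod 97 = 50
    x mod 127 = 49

Combine the congruences pairwise.
From x ≡ 95 (mod 149) write x = 95 + 149t. Substituting into x ≡ 125 (mod 193) gives 149t ≡ 30 (mod 193), and since 149⁻¹ ≡ 57 (mod 193), t ≡ 166. Hence x ≡ 95 + 149·166 = 24829 (mod 28757).
From x ≡ 24829 (mod 28757) write x = 24829 + 28757t. Substituting into x ≡ 107 (mod 163) gives 28757t ≡ 54 (mod 163), and since 69⁻¹ ≡ 26 (mod 163), t ≡ 100. Hence x ≡ 24829 + 28757·100 = 2900529 (mod 4687391).
From x ≡ 2900529 (mod 4687391) write x = 2900529 + 4687391t. Substituting into x ≡ 50 (mod 97) gives 4687391t ≡ 15 (mod 97), and since 60⁻¹ ≡ 76 (mod 97), t ≡ 73. Hence x ≡ 2900529 + 4687391·73 = 345080072 (mod 454676927).
From x ≡ 345080072 (mod 454676927) write x = 345080072 + 454676927t. Substituting into x ≡ 49 (mod 127) gives 454676927t ≡ 59 (mod 127), and since 36⁻¹ ≡ 60 (mod 127), t ≡ 111. Hence x ≡ 345080072 + 454676927·111 = 50814218969 (mod 57743969729).

50814218969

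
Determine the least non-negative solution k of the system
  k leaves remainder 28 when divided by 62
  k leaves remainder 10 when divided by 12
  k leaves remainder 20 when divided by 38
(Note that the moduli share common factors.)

3934

Combine the congruences pairwise.
gcd(62, 12) = 2 and 2 | (10 − 28), so the pair is consistent; merging gives k ≡ 214 (mod 372), where 372 = lcm(62, 12).
gcd(372, 38) = 2 and 2 | (20 − 214), so the pair is consistent; merging gives k ≡ 3934 (mod 7068), where 7068 = lcm(372, 38).
The solution is unique modulo lcm(62, 12, 38) = 7068.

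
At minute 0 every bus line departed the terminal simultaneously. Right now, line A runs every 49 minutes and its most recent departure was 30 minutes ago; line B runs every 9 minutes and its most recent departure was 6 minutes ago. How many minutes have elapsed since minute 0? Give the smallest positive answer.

From t ≡ 30 (mod 49) write t = 30 + 49s. Substituting into t ≡ 6 (mod 9) gives 49s ≡ 3 (mod 9), and since 4⁻¹ ≡ 7 (mod 9), s ≡ 3. Hence t ≡ 30 + 49·3 = 177 (mod 441).

177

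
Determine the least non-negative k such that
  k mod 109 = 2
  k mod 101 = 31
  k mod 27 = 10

Combine the congruences pairwise.
From k ≡ 2 (mod 109) write k = 2 + 109t. Substituting into k ≡ 31 (mod 101) gives 109t ≡ 29 (mod 101), and since 8⁻¹ ≡ 38 (mod 101), t ≡ 92. Hence k ≡ 2 + 109·92 = 10030 (mod 11009).
From k ≡ 10030 (mod 11009) write k = 10030 + 11009t. Substituting into k ≡ 10 (mod 27) gives 11009t ≡ 24 (mod 27), and since 20⁻¹ ≡ 23 (mod 27), t ≡ 12. Hence k ≡ 10030 + 11009·12 = 142138 (mod 297243).

142138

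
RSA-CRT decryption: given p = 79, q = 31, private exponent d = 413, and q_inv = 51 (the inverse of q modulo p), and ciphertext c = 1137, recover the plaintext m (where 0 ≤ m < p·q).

d_p = d mod (p−1) = 413 mod 78 = 23; d_q = d mod (q−1) = 23.
m₁ = c^(d_p) mod p: c ≡ 31 (mod 79), and 31^23 mod 79 = 76.
m₂ = c^(d_q) mod q: c ≡ 21 (mod 31), and 21^23 mod 31 = 17.
h = q_inv·(m₁ − m₂) mod p = 51·(76 − 17) mod 79 = 7.
m = m₂ + h·q = 17 + 7·31 = 234.

234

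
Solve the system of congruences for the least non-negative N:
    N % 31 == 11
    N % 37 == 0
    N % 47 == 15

2553

The moduli are pairwise coprime; M = 31·37·47 = 53909.
M/31 = 1739; 1739 ≡ 3 (mod 31); 3·21 ≡ 1, so inverse 21.
M/37 = 1457; 1457 ≡ 14 (mod 37); 14·8 ≡ 1, so inverse 8.
M/47 = 1147; 1147 ≡ 19 (mod 47); 19·5 ≡ 1, so inverse 5.
N ≡ 11·1739·21 + 0·1457·8 + 15·1147·5 = 487734.
487734 mod 53909 = 2553.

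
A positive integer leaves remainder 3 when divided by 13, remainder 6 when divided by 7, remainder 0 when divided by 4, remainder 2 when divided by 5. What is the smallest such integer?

692

The moduli are pairwise coprime; N = 13·7·4·5 = 1820.
N/13 = 140; 140 ≡ 10 (mod 13); 10·4 ≡ 1, so inverse 4.
N/7 = 260; 260 ≡ 1 (mod 7), inverse 1.
N/4 = 455; 455 ≡ 3 (mod 4); 3·3 ≡ 1, so inverse 3.
N/5 = 364; 364 ≡ 4 (mod 5); 4·4 ≡ 1, so inverse 4.
x ≡ 3·140·4 + 6·260·1 + 0·455·3 + 2·364·4 = 6152.
6152 mod 1820 = 692.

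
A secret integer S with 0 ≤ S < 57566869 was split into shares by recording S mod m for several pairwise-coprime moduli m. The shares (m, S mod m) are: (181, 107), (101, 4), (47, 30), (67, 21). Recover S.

20520982

The moduli are pairwise coprime; N = 181·101·47·67 = 57566869.
N/181 = 318049; 318049 ≡ 32 (mod 181); 32·17 ≡ 1, so inverse 17.
N/101 = 569969; 569969 ≡ 26 (mod 101); 26·35 ≡ 1, so inverse 35.
N/47 = 1224827; 1224827 ≡ 7 (mod 47); 7·27 ≡ 1, so inverse 27.
N/67 = 859207; 859207 ≡ 66 (mod 67); 66·66 ≡ 1, so inverse 66.
S ≡ 107·318049·17 + 4·569969·35 + 30·1224827·27 + 21·859207·66 = 2841297563.
2841297563 mod 57566869 = 20520982.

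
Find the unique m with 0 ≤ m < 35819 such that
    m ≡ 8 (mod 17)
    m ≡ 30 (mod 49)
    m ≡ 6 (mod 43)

The moduli are pairwise coprime; N = 17·49·43 = 35819.
N/17 = 2107; 2107 ≡ 16 (mod 17); 16·16 ≡ 1, so inverse 16.
N/49 = 731; 731 ≡ 45 (mod 49); 45·12 ≡ 1, so inverse 12.
N/43 = 833; 833 ≡ 16 (mod 43); 16·35 ≡ 1, so inverse 35.
m ≡ 8·2107·16 + 30·731·12 + 6·833·35 = 707786.
707786 mod 35819 = 27225.

27225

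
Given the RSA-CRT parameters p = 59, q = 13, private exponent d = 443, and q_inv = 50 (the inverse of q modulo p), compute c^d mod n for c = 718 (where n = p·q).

516

d_p = d mod (p−1) = 443 mod 58 = 37; d_q = d mod (q−1) = 11.
m₁ = c^(d_p) mod p: c ≡ 10 (mod 59), and 10^37 mod 59 = 44.
m₂ = c^(d_q) mod q: c ≡ 3 (mod 13), and 3^11 mod 13 = 9.
h = q_inv·(m₁ − m₂) mod p = 50·(44 − 9) mod 59 = 39.
m = m₂ + h·q = 9 + 39·13 = 516.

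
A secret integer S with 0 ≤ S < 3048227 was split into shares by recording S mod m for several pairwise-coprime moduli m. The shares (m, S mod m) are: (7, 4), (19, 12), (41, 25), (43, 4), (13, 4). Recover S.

191741

From S ≡ 4 (mod 7) write S = 4 + 7t. Substituting into S ≡ 12 (mod 19) gives 7t ≡ 8 (mod 19), and since 7⁻¹ ≡ 11 (mod 19), t ≡ 12. Hence S ≡ 4 + 7·12 = 88 (mod 133).
From S ≡ 88 (mod 133) write S = 88 + 133t. Substituting into S ≡ 25 (mod 41) gives 133t ≡ 19 (mod 41), and since 10⁻¹ ≡ 37 (mod 41), t ≡ 6. Hence S ≡ 88 + 133·6 = 886 (mod 5453).
From S ≡ 886 (mod 5453) write S = 886 + 5453t. Substituting into S ≡ 4 (mod 43) gives 5453t ≡ 21 (mod 43), and since 35⁻¹ ≡ 16 (mod 43), t ≡ 35. Hence S ≡ 886 + 5453·35 = 191741 (mod 234479).
From S ≡ 191741 (mod 234479) write S = 191741 + 234479t. Substituting into S ≡ 4 (mod 13) gives 234479t ≡ 0 (mod 13), and since 11⁻¹ ≡ 6 (mod 13), t ≡ 0. Hence S ≡ 191741 + 234479·0 = 191741 (mod 3048227).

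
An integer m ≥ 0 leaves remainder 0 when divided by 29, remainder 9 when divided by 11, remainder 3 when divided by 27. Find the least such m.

The moduli are pairwise coprime; N = 29·11·27 = 8613.
N/29 = 297; 297 ≡ 7 (mod 29); 7·25 ≡ 1, so inverse 25.
N/11 = 783; 783 ≡ 2 (mod 11); 2·6 ≡ 1, so inverse 6.
N/27 = 319; 319 ≡ 22 (mod 27); 22·16 ≡ 1, so inverse 16.
m ≡ 0·297·25 + 9·783·6 + 3·319·16 = 57594.
57594 mod 8613 = 5916.

5916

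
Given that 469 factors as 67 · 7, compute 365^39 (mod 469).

Mod 67: 365 ≡ 30; 30^39 ≡ 66 (mod 67).
Mod 7: 365 ≡ 1; by Fermat, exponent reduces to 39 mod 6 = 3; 1^3 ≡ 1 (mod 7).
Combine by CRT: x ≡ 66 (mod 67), x ≡ 1 (mod 7) ⇒ x ≡ 267 (mod 469).

267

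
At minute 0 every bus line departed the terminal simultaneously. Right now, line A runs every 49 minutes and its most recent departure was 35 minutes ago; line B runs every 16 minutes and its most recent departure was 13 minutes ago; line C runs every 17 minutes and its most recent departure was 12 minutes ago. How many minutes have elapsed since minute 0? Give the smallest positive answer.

From t ≡ 35 (mod 49) write t = 35 + 49s. Substituting into t ≡ 13 (mod 16) gives 49s ≡ 10 (mod 16), and since 1⁻¹ ≡ 1 (mod 16), s ≡ 10. Hence t ≡ 35 + 49·10 = 525 (mod 784).
From t ≡ 525 (mod 784) write t = 525 + 784s. Substituting into t ≡ 12 (mod 17) gives 784s ≡ 14 (mod 17), and since 2⁻¹ ≡ 9 (mod 17), s ≡ 7. Hence t ≡ 525 + 784·7 = 6013 (mod 13328).

6013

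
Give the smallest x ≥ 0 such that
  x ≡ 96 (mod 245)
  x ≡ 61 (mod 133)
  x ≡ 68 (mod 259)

118431

Combine the congruences pairwise.
gcd(245, 133) = 7 and 7 | (61 − 96), so the pair is consistent; merging gives x ≡ 2056 (mod 4655), where 4655 = lcm(245, 133).
gcd(4655, 259) = 7 and 7 | (68 − 2056), so the pair is consistent; merging gives x ≡ 118431 (mod 172235), where 172235 = lcm(4655, 259).
The solution is unique modulo lcm(245, 133, 259) = 172235.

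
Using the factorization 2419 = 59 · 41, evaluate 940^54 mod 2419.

770

Mod 59: 940 ≡ 55; 55^54 ≡ 3 (mod 59).
Mod 41: 940 ≡ 38; by Fermat, exponent reduces to 54 mod 40 = 14; 38^14 ≡ 32 (mod 41).
Combine by CRT: x ≡ 3 (mod 59), x ≡ 32 (mod 41) ⇒ x ≡ 770 (mod 2419).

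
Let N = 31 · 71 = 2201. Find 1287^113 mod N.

841

Mod 31: 1287 ≡ 16; by Fermat, exponent reduces to 113 mod 30 = 23; 16^23 ≡ 4 (mod 31).
Mod 71: 1287 ≡ 9; by Fermat, exponent reduces to 113 mod 70 = 43; 9^43 ≡ 60 (mod 71).
Combine by CRT: x ≡ 4 (mod 31), x ≡ 60 (mod 71) ⇒ x ≡ 841 (mod 2201).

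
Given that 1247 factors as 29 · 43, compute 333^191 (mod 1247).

954

Mod 29: 333 ≡ 14; by Fermat, exponent reduces to 191 mod 28 = 23; 14^23 ≡ 26 (mod 29).
Mod 43: 333 ≡ 32; by Fermat, exponent reduces to 191 mod 42 = 23; 32^23 ≡ 8 (mod 43).
Combine by CRT: x ≡ 26 (mod 29), x ≡ 8 (mod 43) ⇒ x ≡ 954 (mod 1247).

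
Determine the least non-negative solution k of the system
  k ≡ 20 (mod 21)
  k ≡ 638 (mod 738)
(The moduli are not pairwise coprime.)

3590

Combine the congruences pairwise.
gcd(21, 738) = 3 and 3 | (638 − 20), so the pair is consistent; merging gives k ≡ 3590 (mod 5166), where 5166 = lcm(21, 738).
The solution is unique modulo lcm(21, 738) = 5166.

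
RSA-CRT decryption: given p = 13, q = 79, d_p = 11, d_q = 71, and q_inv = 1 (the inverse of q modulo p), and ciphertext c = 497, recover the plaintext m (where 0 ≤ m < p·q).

m₁ = c^(d_p) mod p: c ≡ 3 (mod 13), and 3^11 mod 13 = 9.
m₂ = c^(d_q) mod q: c ≡ 23 (mod 79), and 23^71 mod 79 = 55.
h = q_inv·(m₁ − m₂) mod p = 1·(9 − 55) mod 13 = 6.
m = m₂ + h·q = 55 + 6·79 = 529.

529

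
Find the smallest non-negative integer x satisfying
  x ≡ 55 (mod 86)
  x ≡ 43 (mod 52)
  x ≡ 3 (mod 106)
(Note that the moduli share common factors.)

117875

gcd(86, 52) = 2 and 2 | (43 − 55), so the pair is consistent; merging gives x ≡ 1603 (mod 2236), where 2236 = lcm(86, 52).
gcd(2236, 106) = 2 and 2 | (3 − 1603), so the pair is consistent; merging gives x ≡ 117875 (mod 118508), where 118508 = lcm(2236, 106).
The solution is unique modulo lcm(86, 52, 106) = 118508.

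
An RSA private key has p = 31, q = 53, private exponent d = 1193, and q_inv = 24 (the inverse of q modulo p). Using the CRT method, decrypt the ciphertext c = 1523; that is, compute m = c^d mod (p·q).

932

d_p = d mod (p−1) = 1193 mod 30 = 23; d_q = d mod (q−1) = 49.
m₁ = c^(d_p) mod p: c ≡ 4 (mod 31), and 4^23 mod 31 = 2.
m₂ = c^(d_q) mod q: c ≡ 39 (mod 53), and 39^49 mod 53 = 31.
h = q_inv·(m₁ − m₂) mod p = 24·(2 − 31) mod 31 = 17.
m = m₂ + h·q = 31 + 17·53 = 932.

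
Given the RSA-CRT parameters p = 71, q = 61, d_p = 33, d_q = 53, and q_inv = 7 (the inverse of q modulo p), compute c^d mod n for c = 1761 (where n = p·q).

m₁ = c^(d_p) mod p: c ≡ 57 (mod 71), and 57^33 mod 71 = 25.
m₂ = c^(d_q) mod q: c ≡ 53 (mod 61), and 53^53 mod 61 = 24.
h = q_inv·(m₁ − m₂) mod p = 7·(25 − 24) mod 71 = 7.
m = m₂ + h·q = 24 + 7·61 = 451.

451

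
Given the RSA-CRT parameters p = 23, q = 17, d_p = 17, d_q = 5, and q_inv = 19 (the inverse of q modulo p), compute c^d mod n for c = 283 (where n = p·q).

180

m₁ = c^(d_p) mod p: c ≡ 7 (mod 23), and 7^17 mod 23 = 19.
m₂ = c^(d_q) mod q: c ≡ 11 (mod 17), and 11^5 mod 17 = 10.
h = q_inv·(m₁ − m₂) mod p = 19·(19 − 10) mod 23 = 10.
m = m₂ + h·q = 10 + 10·17 = 180.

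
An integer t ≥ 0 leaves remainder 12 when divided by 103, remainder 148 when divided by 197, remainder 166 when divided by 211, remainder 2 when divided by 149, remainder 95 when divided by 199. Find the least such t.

82221574554

The moduli are pairwise coprime; N = 103·197·211·149·199 = 126947821051.
N/103 = 1232503117; 1232503117 ≡ 70 (mod 103); 70·78 ≡ 1, so inverse 78.
N/197 = 644405183; 644405183 ≡ 59 (mod 197); 59·187 ≡ 1, so inverse 187.
N/211 = 601648441; 601648441 ≡ 87 (mod 211); 87·114 ≡ 1, so inverse 114.
N/149 = 851998799; 851998799 ≡ 111 (mod 149); 111·98 ≡ 1, so inverse 98.
N/199 = 637928749; 637928749 ≡ 21 (mod 199); 21·19 ≡ 1, so inverse 19.
t ≡ 12·1232503117·78 + 148·644405183·187 + 166·601648441·114 + 2·851998799·98 + 95·637928749·19 = 31692229016253.
31692229016253 mod 126947821051 = 82221574554.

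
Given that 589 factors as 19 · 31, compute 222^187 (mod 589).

Mod 19: 222 ≡ 13; by Fermat, exponent reduces to 187 mod 18 = 7; 13^7 ≡ 10 (mod 19).
Mod 31: 222 ≡ 5; by Fermat, exponent reduces to 187 mod 30 = 7; 5^7 ≡ 5 (mod 31).
Combine by CRT: x ≡ 10 (mod 19), x ≡ 5 (mod 31) ⇒ x ≡ 67 (mod 589).

67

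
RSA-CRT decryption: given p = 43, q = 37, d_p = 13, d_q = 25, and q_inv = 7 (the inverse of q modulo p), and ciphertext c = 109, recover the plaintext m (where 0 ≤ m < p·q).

239

m₁ = c^(d_p) mod p: c ≡ 23 (mod 43), and 23^13 mod 43 = 24.
m₂ = c^(d_q) mod q: c ≡ 35 (mod 37), and 35^25 mod 37 = 17.
h = q_inv·(m₁ − m₂) mod p = 7·(24 − 17) mod 43 = 6.
m = m₂ + h·q = 17 + 6·37 = 239.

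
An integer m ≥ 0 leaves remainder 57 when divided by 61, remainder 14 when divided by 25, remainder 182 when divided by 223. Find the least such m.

Combine the congruences pairwise.
From m ≡ 57 (mod 61) write m = 57 + 61t. Substituting into m ≡ 14 (mod 25) gives 61t ≡ 7 (mod 25), and since 11⁻¹ ≡ 16 (mod 25), t ≡ 12. Hence m ≡ 57 + 61·12 = 789 (mod 1525).
From m ≡ 789 (mod 1525) write m = 789 + 1525t. Substituting into m ≡ 182 (mod 223) gives 1525t ≡ 62 (mod 223), and since 187⁻¹ ≡ 192 (mod 223), t ≡ 85. Hence m ≡ 789 + 1525·85 = 130414 (mod 340075).

130414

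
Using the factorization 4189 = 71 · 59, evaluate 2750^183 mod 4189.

1402

Mod 71: 2750 ≡ 52; by Fermat, exponent reduces to 183 mod 70 = 43; 52^43 ≡ 53 (mod 71).
Mod 59: 2750 ≡ 36; by Fermat, exponent reduces to 183 mod 58 = 9; 36^9 ≡ 45 (mod 59).
Combine by CRT: x ≡ 53 (mod 71), x ≡ 45 (mod 59) ⇒ x ≡ 1402 (mod 4189).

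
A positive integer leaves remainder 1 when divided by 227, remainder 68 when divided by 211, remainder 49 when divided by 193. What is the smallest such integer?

5554010

The moduli are pairwise coprime; N = 227·211·193 = 9244121.
N/227 = 40723; 40723 ≡ 90 (mod 227); 90·169 ≡ 1, so inverse 169.
N/211 = 43811; 43811 ≡ 134 (mod 211); 134·137 ≡ 1, so inverse 137.
N/193 = 47897; 47897 ≡ 33 (mod 193); 33·117 ≡ 1, so inverse 117.
x ≡ 1·40723·169 + 68·43811·137 + 49·47897·117 = 689618964.
689618964 mod 9244121 = 5554010.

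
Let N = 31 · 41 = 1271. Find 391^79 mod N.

Mod 31: 391 ≡ 19; by Fermat, exponent reduces to 79 mod 30 = 19; 19^19 ≡ 28 (mod 31).
Mod 41: 391 ≡ 22; by Fermat, exponent reduces to 79 mod 40 = 39; 22^39 ≡ 28 (mod 41).
Combine by CRT: x ≡ 28 (mod 31), x ≡ 28 (mod 41) ⇒ x ≡ 28 (mod 1271).

28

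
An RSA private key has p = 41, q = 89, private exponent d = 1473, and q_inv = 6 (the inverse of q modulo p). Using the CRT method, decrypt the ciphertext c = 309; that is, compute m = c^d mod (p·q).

3418

d_p = d mod (p−1) = 1473 mod 40 = 33; d_q = d mod (q−1) = 65.
m₁ = c^(d_p) mod p: c ≡ 22 (mod 41), and 22^33 mod 41 = 15.
m₂ = c^(d_q) mod q: c ≡ 42 (mod 89), and 42^65 mod 89 = 36.
h = q_inv·(m₁ − m₂) mod p = 6·(15 − 36) mod 41 = 38.
m = m₂ + h·q = 36 + 38·89 = 3418.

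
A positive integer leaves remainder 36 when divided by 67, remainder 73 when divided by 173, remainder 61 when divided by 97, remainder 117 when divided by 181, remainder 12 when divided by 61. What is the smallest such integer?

Combine the congruences pairwise.
From N ≡ 36 (mod 67) write N = 36 + 67t. Substituting into N ≡ 73 (mod 173) gives 67t ≡ 37 (mod 173), and since 67⁻¹ ≡ 31 (mod 173), t ≡ 109. Hence N ≡ 36 + 67·109 = 7339 (mod 11591).
From N ≡ 7339 (mod 11591) write N = 7339 + 11591t. Substituting into N ≡ 61 (mod 97) gives 11591t ≡ 94 (mod 97), and since 48⁻¹ ≡ 95 (mod 97), t ≡ 6. Hence N ≡ 7339 + 11591·6 = 76885 (mod 1124327).
From N ≡ 76885 (mod 1124327) write N = 76885 + 1124327t. Substituting into N ≡ 117 (mod 181) gives 1124327t ≡ 157 (mod 181), and since 136⁻¹ ≡ 4 (mod 181), t ≡ 85. Hence N ≡ 76885 + 1124327·85 = 95644680 (mod 203503187).
From N ≡ 95644680 (mod 203503187) write N = 95644680 + 203503187t. Substituting into N ≡ 12 (mod 61) gives 203503187t ≡ 38 (mod 61), and since 50⁻¹ ≡ 11 (mod 61), t ≡ 52. Hence N ≡ 95644680 + 203503187·52 = 10677810404 (mod 12413694407).

10677810404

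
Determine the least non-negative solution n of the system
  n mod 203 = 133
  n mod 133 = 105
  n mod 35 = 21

2366

gcd(203, 133) = 7 and 7 | (105 − 133), so the pair is consistent; merging gives n ≡ 2366 (mod 3857), where 3857 = lcm(203, 133).
gcd(3857, 35) = 7 and 7 | (21 − 2366), so the pair is consistent; merging gives n ≡ 2366 (mod 19285), where 19285 = lcm(3857, 35).
The solution is unique modulo lcm(203, 133, 35) = 19285.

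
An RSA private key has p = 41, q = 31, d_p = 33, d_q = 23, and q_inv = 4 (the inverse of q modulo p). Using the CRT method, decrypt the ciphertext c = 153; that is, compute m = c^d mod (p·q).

581

m₁ = c^(d_p) mod p: c ≡ 30 (mod 41), and 30^33 mod 41 = 7.
m₂ = c^(d_q) mod q: c ≡ 29 (mod 31), and 29^23 mod 31 = 23.
h = q_inv·(m₁ − m₂) mod p = 4·(7 − 23) mod 41 = 18.
m = m₂ + h·q = 23 + 18·31 = 581.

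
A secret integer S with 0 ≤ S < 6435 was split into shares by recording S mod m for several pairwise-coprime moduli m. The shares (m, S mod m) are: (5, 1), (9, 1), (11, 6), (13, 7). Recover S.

1216

From S ≡ 1 (mod 5) write S = 1 + 5t. Substituting into S ≡ 1 (mod 9) gives 5t ≡ 0 (mod 9), and since 5⁻¹ ≡ 2 (mod 9), t ≡ 0. Hence S ≡ 1 + 5·0 = 1 (mod 45).
From S ≡ 1 (mod 45) write S = 1 + 45t. Substituting into S ≡ 6 (mod 11) gives 45t ≡ 5 (mod 11), and since 1⁻¹ ≡ 1 (mod 11), t ≡ 5. Hence S ≡ 1 + 45·5 = 226 (mod 495).
From S ≡ 226 (mod 495) write S = 226 + 495t. Substituting into S ≡ 7 (mod 13) gives 495t ≡ 2 (mod 13), and since 1⁻¹ ≡ 1 (mod 13), t ≡ 2. Hence S ≡ 226 + 495·2 = 1216 (mod 6435).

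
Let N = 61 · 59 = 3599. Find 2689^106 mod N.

3411

Mod 61: 2689 ≡ 5; by Fermat, exponent reduces to 106 mod 60 = 46; 5^46 ≡ 56 (mod 61).
Mod 59: 2689 ≡ 34; by Fermat, exponent reduces to 106 mod 58 = 48; 34^48 ≡ 48 (mod 59).
Combine by CRT: x ≡ 56 (mod 61), x ≡ 48 (mod 59) ⇒ x ≡ 3411 (mod 3599).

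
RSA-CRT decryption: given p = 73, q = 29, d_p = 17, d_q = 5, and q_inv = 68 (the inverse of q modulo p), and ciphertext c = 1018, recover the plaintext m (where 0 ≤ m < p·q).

1113

m₁ = c^(d_p) mod p: c ≡ 69 (mod 73), and 69^17 mod 73 = 18.
m₂ = c^(d_q) mod q: c ≡ 3 (mod 29), and 3^5 mod 29 = 11.
h = q_inv·(m₁ − m₂) mod p = 68·(18 − 11) mod 73 = 38.
m = m₂ + h·q = 11 + 38·29 = 1113.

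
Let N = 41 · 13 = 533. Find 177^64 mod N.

508

Mod 41: 177 ≡ 13; by Fermat, exponent reduces to 64 mod 40 = 24; 13^24 ≡ 16 (mod 41).
Mod 13: 177 ≡ 8; by Fermat, exponent reduces to 64 mod 12 = 4; 8^4 ≡ 1 (mod 13).
Combine by CRT: x ≡ 16 (mod 41), x ≡ 1 (mod 13) ⇒ x ≡ 508 (mod 533).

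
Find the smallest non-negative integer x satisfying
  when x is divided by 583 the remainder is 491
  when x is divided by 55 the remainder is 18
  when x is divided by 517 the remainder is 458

96103

gcd(583, 55) = 11 and 11 | (18 − 491), so the pair is consistent; merging gives x ≡ 2823 (mod 2915), where 2915 = lcm(583, 55).
gcd(2915, 517) = 11 and 11 | (458 − 2823), so the pair is consistent; merging gives x ≡ 96103 (mod 137005), where 137005 = lcm(2915, 517).
The solution is unique modulo lcm(583, 55, 517) = 137005.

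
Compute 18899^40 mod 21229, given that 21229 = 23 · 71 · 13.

6711

Mod 23: 18899 ≡ 16; by Fermat, exponent reduces to 40 mod 22 = 18; 16^18 ≡ 18 (mod 23).
Mod 71: 18899 ≡ 13; 13^40 ≡ 37 (mod 71).
Mod 13: 18899 ≡ 10; by Fermat, exponent reduces to 40 mod 12 = 4; 10^4 ≡ 3 (mod 13).
Combine by CRT: x ≡ 18 (mod 23), x ≡ 37 (mod 71), x ≡ 3 (mod 13) ⇒ x ≡ 6711 (mod 21229).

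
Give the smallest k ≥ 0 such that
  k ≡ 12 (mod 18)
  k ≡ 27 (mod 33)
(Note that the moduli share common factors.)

192

gcd(18, 33) = 3 and 3 | (27 − 12), so the pair is consistent; merging gives k ≡ 192 (mod 198), where 198 = lcm(18, 33).
The solution is unique modulo lcm(18, 33) = 198.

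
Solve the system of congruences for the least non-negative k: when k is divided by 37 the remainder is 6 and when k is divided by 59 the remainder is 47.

1227

From k ≡ 6 (mod 37) write k = 6 + 37t. Substituting into k ≡ 47 (mod 59) gives 37t ≡ 41 (mod 59), and since 37⁻¹ ≡ 8 (mod 59), t ≡ 33. Hence k ≡ 6 + 37·33 = 1227 (mod 2183).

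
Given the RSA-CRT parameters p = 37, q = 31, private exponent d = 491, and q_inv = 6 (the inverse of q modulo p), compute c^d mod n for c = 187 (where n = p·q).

745

d_p = d mod (p−1) = 491 mod 36 = 23; d_q = d mod (q−1) = 11.
m₁ = c^(d_p) mod p: c ≡ 2 (mod 37), and 2^23 mod 37 = 5.
m₂ = c^(d_q) mod q: c ≡ 1 (mod 31), and 1^11 mod 31 = 1.
h = q_inv·(m₁ − m₂) mod p = 6·(5 − 1) mod 37 = 24.
m = m₂ + h·q = 1 + 24·31 = 745.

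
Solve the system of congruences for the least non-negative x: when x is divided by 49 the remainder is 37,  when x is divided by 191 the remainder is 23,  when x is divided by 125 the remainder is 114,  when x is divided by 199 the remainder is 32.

The moduli are pairwise coprime; N = 49·191·125·199 = 232805125.
N/49 = 4751125; 4751125 ≡ 36 (mod 49); 36·15 ≡ 1, so inverse 15.
N/191 = 1218875; 1218875 ≡ 104 (mod 191); 104·90 ≡ 1, so inverse 90.
N/125 = 1862441; 1862441 ≡ 66 (mod 125); 66·36 ≡ 1, so inverse 36.
N/199 = 1169875; 1169875 ≡ 153 (mod 199); 153·186 ≡ 1, so inverse 186.
x ≡ 37·4751125·15 + 23·1218875·90 + 114·1862441·36 + 32·1169875·186 = 19766499489.
19766499489 mod 232805125 = 210868989.

210868989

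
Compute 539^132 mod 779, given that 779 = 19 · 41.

742

Mod 19: 539 ≡ 7; by Fermat, exponent reduces to 132 mod 18 = 6; 7^6 ≡ 1 (mod 19).
Mod 41: 539 ≡ 6; by Fermat, exponent reduces to 132 mod 40 = 12; 6^12 ≡ 4 (mod 41).
Combine by CRT: x ≡ 1 (mod 19), x ≡ 4 (mod 41) ⇒ x ≡ 742 (mod 779).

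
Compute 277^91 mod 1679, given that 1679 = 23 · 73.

1427

Mod 23: 277 ≡ 1; by Fermat, exponent reduces to 91 mod 22 = 3; 1^3 ≡ 1 (mod 23).
Mod 73: 277 ≡ 58; by Fermat, exponent reduces to 91 mod 72 = 19; 58^19 ≡ 40 (mod 73).
Combine by CRT: x ≡ 1 (mod 23), x ≡ 40 (mod 73) ⇒ x ≡ 1427 (mod 1679).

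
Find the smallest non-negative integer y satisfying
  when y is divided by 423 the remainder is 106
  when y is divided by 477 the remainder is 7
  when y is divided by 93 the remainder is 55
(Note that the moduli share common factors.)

445525

gcd(423, 477) = 9 and 9 | (7 − 106), so the pair is consistent; merging gives y ≡ 19564 (mod 22419), where 22419 = lcm(423, 477).
gcd(22419, 93) = 3 and 3 | (55 − 19564), so the pair is consistent; merging gives y ≡ 445525 (mod 694989), where 694989 = lcm(22419, 93).
The solution is unique modulo lcm(423, 477, 93) = 694989.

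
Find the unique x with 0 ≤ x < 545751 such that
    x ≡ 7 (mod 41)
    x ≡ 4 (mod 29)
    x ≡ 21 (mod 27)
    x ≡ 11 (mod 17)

From x ≡ 7 (mod 41) write x = 7 + 41t. Substituting into x ≡ 4 (mod 29) gives 41t ≡ 26 (mod 29), and since 12⁻¹ ≡ 17 (mod 29), t ≡ 7. Hence x ≡ 7 + 41·7 = 294 (mod 1189).
From x ≡ 294 (mod 1189) write x = 294 + 1189t. Substituting into x ≡ 21 (mod 27) gives 1189t ≡ 24 (mod 27), and since 1⁻¹ ≡ 1 (mod 27), t ≡ 24. Hence x ≡ 294 + 1189·24 = 28830 (mod 32103).
From x ≡ 28830 (mod 32103) write x = 28830 + 32103t. Substituting into x ≡ 11 (mod 17) gives 32103t ≡ 13 (mod 17), and since 7⁻¹ ≡ 5 (mod 17), t ≡ 14. Hence x ≡ 28830 + 32103·14 = 478272 (mod 545751).

478272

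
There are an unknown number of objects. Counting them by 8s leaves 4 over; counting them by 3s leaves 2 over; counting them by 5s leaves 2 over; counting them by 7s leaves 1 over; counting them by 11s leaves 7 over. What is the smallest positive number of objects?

7652

The moduli are pairwise coprime; M = 8·3·5·7·11 = 9240.
M/8 = 1155; 1155 ≡ 3 (mod 8); 3·3 ≡ 1, so inverse 3.
M/3 = 3080; 3080 ≡ 2 (mod 3); 2·2 ≡ 1, so inverse 2.
M/5 = 1848; 1848 ≡ 3 (mod 5); 3·2 ≡ 1, so inverse 2.
M/7 = 1320; 1320 ≡ 4 (mod 7); 4·2 ≡ 1, so inverse 2.
M/11 = 840; 840 ≡ 4 (mod 11); 4·3 ≡ 1, so inverse 3.
N ≡ 4·1155·3 + 2·3080·2 + 2·1848·2 + 1·1320·2 + 7·840·3 = 53852.
53852 mod 9240 = 7652.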